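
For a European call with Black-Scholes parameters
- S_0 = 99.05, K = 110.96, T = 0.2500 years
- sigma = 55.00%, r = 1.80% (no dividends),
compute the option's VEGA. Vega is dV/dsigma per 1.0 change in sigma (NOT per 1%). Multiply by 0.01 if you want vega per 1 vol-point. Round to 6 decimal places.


Answer: Vega = 19.105791

Derivation:
d1 = -0.2590272831; d2 = -0.5340272831
phi(d1) = 0.3857807408; exp(-qT) = 1.0000000000; exp(-rT) = 0.9955101098
Vega = S * exp(-qT) * phi(d1) * sqrt(T) = 99.0500 * 1.0000000000 * 0.3857807408 * 0.5000000000 = 19.105791


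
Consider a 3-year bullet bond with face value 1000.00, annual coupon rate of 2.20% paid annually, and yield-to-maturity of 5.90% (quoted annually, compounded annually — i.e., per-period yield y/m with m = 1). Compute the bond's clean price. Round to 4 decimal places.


Coupon per period c = face * coupon_rate / m = 22.000000
Periods per year m = 1; per-period yield y/m = 0.059000
Number of cashflows N = 3
Cashflows (t years, CF_t, discount factor 1/(1+y/m)^(m*t), PV):
  t = 1.0000: CF_t = 22.000000, DF = 0.944287, PV = 20.774315
  t = 2.0000: CF_t = 22.000000, DF = 0.891678, PV = 19.616917
  t = 3.0000: CF_t = 1022.000000, DF = 0.842000, PV = 860.524056
Price P = sum_t PV_t = 900.915288

Answer: Price = 900.9153


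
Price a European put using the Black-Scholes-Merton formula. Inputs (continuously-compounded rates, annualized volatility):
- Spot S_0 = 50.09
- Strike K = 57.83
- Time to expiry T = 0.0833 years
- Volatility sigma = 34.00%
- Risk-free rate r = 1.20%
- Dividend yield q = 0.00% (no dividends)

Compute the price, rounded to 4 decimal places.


Answer: Price = 7.8537

Derivation:
d1 = (ln(S/K) + (r - q + 0.5*sigma^2) * T) / (sigma * sqrt(T)) = -1.40499405
d2 = d1 - sigma * sqrt(T) = -1.50312396
exp(-rT) = 0.99900090; exp(-qT) = 1.00000000
P = K * exp(-rT) * N(-d2) - S_0 * exp(-qT) * N(-d1)
N(-d1) = 0.91998848; N(-d2) = 0.93359646
P = 57.8300 * 0.99900090 * 0.93359646 - 50.0900 * 1.00000000 * 0.91998848 = 7.8537


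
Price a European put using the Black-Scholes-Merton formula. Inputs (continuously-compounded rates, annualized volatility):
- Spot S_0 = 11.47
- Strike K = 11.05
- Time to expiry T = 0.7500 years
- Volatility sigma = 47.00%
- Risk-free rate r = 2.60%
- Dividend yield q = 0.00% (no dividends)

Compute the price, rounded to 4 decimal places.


Answer: Price = 1.4992

Derivation:
d1 = (ln(S/K) + (r - q + 0.5*sigma^2) * T) / (sigma * sqrt(T)) = 0.34307382
d2 = d1 - sigma * sqrt(T) = -0.06395812
exp(-rT) = 0.98068890; exp(-qT) = 1.00000000
P = K * exp(-rT) * N(-d2) - S_0 * exp(-qT) * N(-d1)
N(-d1) = 0.36577146; N(-d2) = 0.52549821
P = 11.0500 * 0.98068890 * 0.52549821 - 11.4700 * 1.00000000 * 0.36577146 = 1.4992


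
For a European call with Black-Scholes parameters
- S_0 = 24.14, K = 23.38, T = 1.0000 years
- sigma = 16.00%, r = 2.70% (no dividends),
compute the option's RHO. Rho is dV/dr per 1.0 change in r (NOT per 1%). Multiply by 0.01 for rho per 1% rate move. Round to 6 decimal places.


d1 = 0.4486828727; d2 = 0.2886828727
phi(d1) = 0.3607403999; exp(-qT) = 1.0000000000; exp(-rT) = 0.9733612415
N(d2) = 0.6135879647
Rho = K*T*exp(-rT)*N(d2) = 23.3800 * 1.0000 * 0.9733612415 * 0.6135879647 = 13.963535

Answer: Rho = 13.963535


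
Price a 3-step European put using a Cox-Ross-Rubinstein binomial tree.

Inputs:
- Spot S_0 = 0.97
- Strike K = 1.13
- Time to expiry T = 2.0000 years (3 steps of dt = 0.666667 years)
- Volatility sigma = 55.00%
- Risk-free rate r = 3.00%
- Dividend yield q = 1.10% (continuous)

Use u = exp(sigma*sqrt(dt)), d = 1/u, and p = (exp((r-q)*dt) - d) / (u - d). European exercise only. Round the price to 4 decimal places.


Answer: Price = V(0,0) = 0.3829

Derivation:
dt = T/N = 0.666667
u = exp(sigma*sqrt(dt)) = 1.566859; d = 1/u = 0.638219
p = (exp((r-q)*dt) - d) / (u - d) = 0.403308
Discount per step: exp(-r*dt) = 0.980199
Stock lattice S(k, i) with i counting down-moves:
  k=0: S(0,0) = 0.9700
  k=1: S(1,0) = 1.5199; S(1,1) = 0.6191
  k=2: S(2,0) = 2.3814; S(2,1) = 0.9700; S(2,2) = 0.3951
  k=3: S(3,0) = 3.7313; S(3,1) = 1.5199; S(3,2) = 0.6191; S(3,3) = 0.2522
Terminal payoffs V(N, i) = max(K - S_T, 0):
  V(3,0) = 0.000000; V(3,1) = 0.000000; V(3,2) = 0.510927; V(3,3) = 0.877837
Backward induction: V(k, i) = exp(-r*dt) * [p * V(k+1, i) + (1-p) * V(k+1, i+1)].
  V(2,0) = exp(-r*dt) * [p*0.000000 + (1-p)*0.000000] = 0.000000
  V(2,1) = exp(-r*dt) * [p*0.000000 + (1-p)*0.510927] = 0.298829
  V(2,2) = exp(-r*dt) * [p*0.510927 + (1-p)*0.877837] = 0.715407
  V(1,0) = exp(-r*dt) * [p*0.000000 + (1-p)*0.298829] = 0.174778
  V(1,1) = exp(-r*dt) * [p*0.298829 + (1-p)*0.715407] = 0.536559
  V(0,0) = exp(-r*dt) * [p*0.174778 + (1-p)*0.536559] = 0.382914


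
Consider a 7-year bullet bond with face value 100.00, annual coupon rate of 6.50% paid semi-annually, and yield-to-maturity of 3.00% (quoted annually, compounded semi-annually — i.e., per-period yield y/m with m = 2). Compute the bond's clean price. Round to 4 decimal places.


Answer: Price = 121.9509

Derivation:
Coupon per period c = face * coupon_rate / m = 3.250000
Periods per year m = 2; per-period yield y/m = 0.015000
Number of cashflows N = 14
Cashflows (t years, CF_t, discount factor 1/(1+y/m)^(m*t), PV):
  t = 0.5000: CF_t = 3.250000, DF = 0.985222, PV = 3.201970
  t = 1.0000: CF_t = 3.250000, DF = 0.970662, PV = 3.154651
  t = 1.5000: CF_t = 3.250000, DF = 0.956317, PV = 3.108030
  t = 2.0000: CF_t = 3.250000, DF = 0.942184, PV = 3.062099
  t = 2.5000: CF_t = 3.250000, DF = 0.928260, PV = 3.016846
  t = 3.0000: CF_t = 3.250000, DF = 0.914542, PV = 2.972262
  t = 3.5000: CF_t = 3.250000, DF = 0.901027, PV = 2.928337
  t = 4.0000: CF_t = 3.250000, DF = 0.887711, PV = 2.885061
  t = 4.5000: CF_t = 3.250000, DF = 0.874592, PV = 2.842425
  t = 5.0000: CF_t = 3.250000, DF = 0.861667, PV = 2.800419
  t = 5.5000: CF_t = 3.250000, DF = 0.848933, PV = 2.759033
  t = 6.0000: CF_t = 3.250000, DF = 0.836387, PV = 2.718259
  t = 6.5000: CF_t = 3.250000, DF = 0.824027, PV = 2.678088
  t = 7.0000: CF_t = 103.250000, DF = 0.811849, PV = 83.823438
Price P = sum_t PV_t = 121.950918


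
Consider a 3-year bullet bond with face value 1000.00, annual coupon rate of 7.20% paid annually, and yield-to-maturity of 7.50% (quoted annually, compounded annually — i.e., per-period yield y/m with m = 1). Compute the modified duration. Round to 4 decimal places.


Coupon per period c = face * coupon_rate / m = 72.000000
Periods per year m = 1; per-period yield y/m = 0.075000
Number of cashflows N = 3
Cashflows (t years, CF_t, discount factor 1/(1+y/m)^(m*t), PV):
  t = 1.0000: CF_t = 72.000000, DF = 0.930233, PV = 66.976744
  t = 2.0000: CF_t = 72.000000, DF = 0.865333, PV = 62.303948
  t = 3.0000: CF_t = 1072.000000, DF = 0.804961, PV = 862.917731
Price P = sum_t PV_t = 992.198423
First compute Macaulay numerator sum_t t * PV_t:
  t * PV_t at t = 1.0000: 66.976744
  t * PV_t at t = 2.0000: 124.607896
  t * PV_t at t = 3.0000: 2588.753192
Macaulay duration D = 2780.337832 / 992.198423 = 2.802199
Modified duration = D / (1 + y/m) = 2.802199 / (1 + 0.075000) = 2.606697

Answer: Modified duration = 2.6067


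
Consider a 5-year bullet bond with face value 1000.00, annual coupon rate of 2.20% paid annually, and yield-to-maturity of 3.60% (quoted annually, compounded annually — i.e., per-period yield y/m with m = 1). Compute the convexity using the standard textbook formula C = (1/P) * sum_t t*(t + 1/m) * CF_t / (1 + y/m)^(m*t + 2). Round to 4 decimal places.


Answer: Convexity = 26.3268

Derivation:
Coupon per period c = face * coupon_rate / m = 22.000000
Periods per year m = 1; per-period yield y/m = 0.036000
Number of cashflows N = 5
Cashflows (t years, CF_t, discount factor 1/(1+y/m)^(m*t), PV):
  t = 1.0000: CF_t = 22.000000, DF = 0.965251, PV = 21.235521
  t = 2.0000: CF_t = 22.000000, DF = 0.931709, PV = 20.497607
  t = 3.0000: CF_t = 22.000000, DF = 0.899333, PV = 19.785335
  t = 4.0000: CF_t = 22.000000, DF = 0.868082, PV = 19.097814
  t = 5.0000: CF_t = 1022.000000, DF = 0.837917, PV = 856.351610
Price P = sum_t PV_t = 936.967888
Convexity numerator sum_t t*(t + 1/m) * CF_t / (1+y/m)^(m*t + 2):
  t = 1.0000: term = 39.570671
  t = 2.0000: term = 114.586884
  t = 3.0000: term = 221.210201
  t = 4.0000: term = 355.872266
  t = 5.0000: term = 23936.126018
Convexity = (1/P) * sum = 24667.366040 / 936.967888 = 26.326800


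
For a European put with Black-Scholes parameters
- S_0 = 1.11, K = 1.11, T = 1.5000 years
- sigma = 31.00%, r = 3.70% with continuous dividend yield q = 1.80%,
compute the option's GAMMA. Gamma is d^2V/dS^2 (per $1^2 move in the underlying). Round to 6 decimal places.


d1 = 0.2649004633; d2 = -0.1147704468
phi(d1) = 0.3851876500; exp(-qT) = 0.9733612415; exp(-rT) = 0.9460120237
Gamma = exp(-qT) * phi(d1) / (S * sigma * sqrt(T)) = 0.9733612415 * 0.3851876500 / (1.1100 * 0.3100 * 1.2247448714) = 0.889644

Answer: Gamma = 0.889644


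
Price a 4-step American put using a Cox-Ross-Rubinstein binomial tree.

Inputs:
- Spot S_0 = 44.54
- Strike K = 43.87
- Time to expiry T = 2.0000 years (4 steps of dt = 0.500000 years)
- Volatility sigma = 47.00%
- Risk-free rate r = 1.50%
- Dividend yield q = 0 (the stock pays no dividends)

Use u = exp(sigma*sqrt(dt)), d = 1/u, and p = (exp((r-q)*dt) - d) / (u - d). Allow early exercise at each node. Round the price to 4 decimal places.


Answer: Price = V(0,0) = 9.9982

Derivation:
dt = T/N = 0.500000
u = exp(sigma*sqrt(dt)) = 1.394227; d = 1/u = 0.717243
p = (exp((r-q)*dt) - d) / (u - d) = 0.428792
Discount per step: exp(-r*dt) = 0.992528
Stock lattice S(k, i) with i counting down-moves:
  k=0: S(0,0) = 44.5400
  k=1: S(1,0) = 62.0989; S(1,1) = 31.9460
  k=2: S(2,0) = 86.5799; S(2,1) = 44.5400; S(2,2) = 22.9131
  k=3: S(3,0) = 120.7121; S(3,1) = 62.0989; S(3,2) = 31.9460; S(3,3) = 16.4342
  k=4: S(4,0) = 168.3001; S(4,1) = 86.5799; S(4,2) = 44.5400; S(4,3) = 22.9131; S(4,4) = 11.7873
Terminal payoffs V(N, i) = max(K - S_T, 0):
  V(4,0) = 0.000000; V(4,1) = 0.000000; V(4,2) = 0.000000; V(4,3) = 20.956935; V(4,4) = 32.082650
Backward induction: V(k, i) = exp(-r*dt) * [p * V(k+1, i) + (1-p) * V(k+1, i+1)]; then take max(V_cont, immediate exercise) for American.
  V(3,0) = exp(-r*dt) * [p*0.000000 + (1-p)*0.000000] = 0.000000; exercise = 0.000000; V(3,0) = max -> 0.000000
  V(3,1) = exp(-r*dt) * [p*0.000000 + (1-p)*0.000000] = 0.000000; exercise = 0.000000; V(3,1) = max -> 0.000000
  V(3,2) = exp(-r*dt) * [p*0.000000 + (1-p)*20.956935] = 11.881334; exercise = 11.923984; V(3,2) = max -> 11.923984
  V(3,3) = exp(-r*dt) * [p*20.956935 + (1-p)*32.082650] = 27.107964; exercise = 27.435758; V(3,3) = max -> 27.435758
  V(2,0) = exp(-r*dt) * [p*0.000000 + (1-p)*0.000000] = 0.000000; exercise = 0.000000; V(2,0) = max -> 0.000000
  V(2,1) = exp(-r*dt) * [p*0.000000 + (1-p)*11.923984] = 6.760189; exercise = 0.000000; V(2,1) = max -> 6.760189
  V(2,2) = exp(-r*dt) * [p*11.923984 + (1-p)*27.435758] = 20.629140; exercise = 20.956935; V(2,2) = max -> 20.956935
  V(1,0) = exp(-r*dt) * [p*0.000000 + (1-p)*6.760189] = 3.832624; exercise = 0.000000; V(1,0) = max -> 3.832624
  V(1,1) = exp(-r*dt) * [p*6.760189 + (1-p)*20.956935] = 14.758386; exercise = 11.923984; V(1,1) = max -> 14.758386
  V(0,0) = exp(-r*dt) * [p*3.832624 + (1-p)*14.758386] = 9.998243; exercise = 0.000000; V(0,0) = max -> 9.998243


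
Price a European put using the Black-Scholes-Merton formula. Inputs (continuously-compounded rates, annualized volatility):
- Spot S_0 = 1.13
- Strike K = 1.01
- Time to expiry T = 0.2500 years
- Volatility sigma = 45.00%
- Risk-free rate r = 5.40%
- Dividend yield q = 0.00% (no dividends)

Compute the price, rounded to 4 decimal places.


d1 = (ln(S/K) + (r - q + 0.5*sigma^2) * T) / (sigma * sqrt(T)) = 0.67146579
d2 = d1 - sigma * sqrt(T) = 0.44646579
exp(-rT) = 0.98659072; exp(-qT) = 1.00000000
P = K * exp(-rT) * N(-d2) - S_0 * exp(-qT) * N(-d1)
N(-d1) = 0.25096192; N(-d2) = 0.32763041
P = 1.0100 * 0.98659072 * 0.32763041 - 1.1300 * 1.00000000 * 0.25096192 = 0.0429

Answer: Price = 0.0429


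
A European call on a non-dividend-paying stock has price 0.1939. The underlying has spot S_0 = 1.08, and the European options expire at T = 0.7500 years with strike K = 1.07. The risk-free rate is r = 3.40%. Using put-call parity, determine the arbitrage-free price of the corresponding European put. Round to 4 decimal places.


Answer: Put price = 0.1570

Derivation:
Put-call parity: C - P = S_0 * exp(-qT) - K * exp(-rT).
S_0 * exp(-qT) = 1.0800 * 1.00000000 = 1.08000000
K * exp(-rT) = 1.0700 * 0.97482238 = 1.04305995
P = C - S*exp(-qT) + K*exp(-rT)
P = 0.1939 - 1.08000000 + 1.04305995 = 0.1570


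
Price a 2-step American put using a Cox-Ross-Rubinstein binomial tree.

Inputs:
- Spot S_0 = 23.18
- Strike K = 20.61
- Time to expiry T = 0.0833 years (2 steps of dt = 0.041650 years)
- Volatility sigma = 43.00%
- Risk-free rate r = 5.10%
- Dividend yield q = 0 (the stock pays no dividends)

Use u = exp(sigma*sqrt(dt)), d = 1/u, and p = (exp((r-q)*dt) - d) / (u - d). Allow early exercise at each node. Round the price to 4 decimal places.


dt = T/N = 0.041650
u = exp(sigma*sqrt(dt)) = 1.091722; d = 1/u = 0.915985
p = (exp((r-q)*dt) - d) / (u - d) = 0.490175
Discount per step: exp(-r*dt) = 0.997878
Stock lattice S(k, i) with i counting down-moves:
  k=0: S(0,0) = 23.1800
  k=1: S(1,0) = 25.3061; S(1,1) = 21.2325
  k=2: S(2,0) = 27.6272; S(2,1) = 23.1800; S(2,2) = 19.4487
Terminal payoffs V(N, i) = max(K - S_T, 0):
  V(2,0) = 0.000000; V(2,1) = 0.000000; V(2,2) = 1.161340
Backward induction: V(k, i) = exp(-r*dt) * [p * V(k+1, i) + (1-p) * V(k+1, i+1)]; then take max(V_cont, immediate exercise) for American.
  V(1,0) = exp(-r*dt) * [p*0.000000 + (1-p)*0.000000] = 0.000000; exercise = 0.000000; V(1,0) = max -> 0.000000
  V(1,1) = exp(-r*dt) * [p*0.000000 + (1-p)*1.161340] = 0.590824; exercise = 0.000000; V(1,1) = max -> 0.590824
  V(0,0) = exp(-r*dt) * [p*0.000000 + (1-p)*0.590824] = 0.300577; exercise = 0.000000; V(0,0) = max -> 0.300577

Answer: Price = V(0,0) = 0.3006


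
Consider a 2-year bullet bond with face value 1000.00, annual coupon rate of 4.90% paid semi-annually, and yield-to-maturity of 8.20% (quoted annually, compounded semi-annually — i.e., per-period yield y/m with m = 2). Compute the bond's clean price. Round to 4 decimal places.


Coupon per period c = face * coupon_rate / m = 24.500000
Periods per year m = 2; per-period yield y/m = 0.041000
Number of cashflows N = 4
Cashflows (t years, CF_t, discount factor 1/(1+y/m)^(m*t), PV):
  t = 0.5000: CF_t = 24.500000, DF = 0.960615, PV = 23.535062
  t = 1.0000: CF_t = 24.500000, DF = 0.922781, PV = 22.608129
  t = 1.5000: CF_t = 24.500000, DF = 0.886437, PV = 21.717703
  t = 2.0000: CF_t = 1024.500000, DF = 0.851524, PV = 872.386718
Price P = sum_t PV_t = 940.247613

Answer: Price = 940.2476


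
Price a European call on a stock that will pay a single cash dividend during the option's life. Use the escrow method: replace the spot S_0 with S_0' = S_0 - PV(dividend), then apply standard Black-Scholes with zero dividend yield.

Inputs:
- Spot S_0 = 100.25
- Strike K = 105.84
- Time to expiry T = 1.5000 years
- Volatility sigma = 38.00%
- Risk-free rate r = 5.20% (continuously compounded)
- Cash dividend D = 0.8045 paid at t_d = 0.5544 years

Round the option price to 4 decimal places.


Answer: Price = 18.9539

Derivation:
PV(D) = D * exp(-r * t_d) = 0.8045 * 0.97158279 = 0.78163835
S_0' = S_0 - PV(D) = 100.2500 - 0.78163835 = 99.46836165
d1 = (ln(S_0'/K) + (r + sigma^2/2)*T) / (sigma*sqrt(T)) = 0.26688931
d2 = d1 - sigma*sqrt(T) = -0.19851374
exp(-rT) = 0.92496443
N(d1) = 0.60522281; N(d2) = 0.42132157
C = S_0' * N(d1) - K * exp(-rT) * N(d2) = 99.46836165 * 0.60522281 - 105.8400 * 0.92496443 * 0.42132157 = 18.9539


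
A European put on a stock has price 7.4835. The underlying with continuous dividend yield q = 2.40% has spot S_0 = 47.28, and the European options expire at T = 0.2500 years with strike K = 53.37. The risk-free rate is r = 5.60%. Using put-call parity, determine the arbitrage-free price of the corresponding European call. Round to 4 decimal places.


Answer: Call price = 1.8526

Derivation:
Put-call parity: C - P = S_0 * exp(-qT) - K * exp(-rT).
S_0 * exp(-qT) = 47.2800 * 0.99401796 = 46.99716934
K * exp(-rT) = 53.3700 * 0.98609754 = 52.62802594
C = P + S*exp(-qT) - K*exp(-rT)
C = 7.4835 + 46.99716934 - 52.62802594 = 1.8526


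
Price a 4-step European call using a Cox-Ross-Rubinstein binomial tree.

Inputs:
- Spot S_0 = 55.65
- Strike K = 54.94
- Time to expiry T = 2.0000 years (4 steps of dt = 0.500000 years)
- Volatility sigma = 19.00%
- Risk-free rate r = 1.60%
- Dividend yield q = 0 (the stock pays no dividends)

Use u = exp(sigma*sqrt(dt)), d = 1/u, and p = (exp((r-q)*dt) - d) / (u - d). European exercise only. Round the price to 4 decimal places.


Answer: Price = V(0,0) = 6.8866

Derivation:
dt = T/N = 0.500000
u = exp(sigma*sqrt(dt)) = 1.143793; d = 1/u = 0.874284
p = (exp((r-q)*dt) - d) / (u - d) = 0.496265
Discount per step: exp(-r*dt) = 0.992032
Stock lattice S(k, i) with i counting down-moves:
  k=0: S(0,0) = 55.6500
  k=1: S(1,0) = 63.6521; S(1,1) = 48.6539
  k=2: S(2,0) = 72.8049; S(2,1) = 55.6500; S(2,2) = 42.5373
  k=3: S(3,0) = 83.2737; S(3,1) = 63.6521; S(3,2) = 48.6539; S(3,3) = 37.1897
  k=4: S(4,0) = 95.2479; S(4,1) = 72.8049; S(4,2) = 55.6500; S(4,3) = 42.5373; S(4,4) = 32.5143
Terminal payoffs V(N, i) = max(S_T - K, 0):
  V(4,0) = 40.307925; V(4,1) = 17.864856; V(4,2) = 0.710000; V(4,3) = 0.000000; V(4,4) = 0.000000
Backward induction: V(k, i) = exp(-r*dt) * [p * V(k+1, i) + (1-p) * V(k+1, i+1)].
  V(3,0) = exp(-r*dt) * [p*40.307925 + (1-p)*17.864856] = 28.771481
  V(3,1) = exp(-r*dt) * [p*17.864856 + (1-p)*0.710000] = 9.149870
  V(3,2) = exp(-r*dt) * [p*0.710000 + (1-p)*0.000000] = 0.349541
  V(3,3) = exp(-r*dt) * [p*0.000000 + (1-p)*0.000000] = 0.000000
  V(2,0) = exp(-r*dt) * [p*28.771481 + (1-p)*9.149870] = 18.736901
  V(2,1) = exp(-r*dt) * [p*9.149870 + (1-p)*0.349541] = 4.679256
  V(2,2) = exp(-r*dt) * [p*0.349541 + (1-p)*0.000000] = 0.172083
  V(1,0) = exp(-r*dt) * [p*18.736901 + (1-p)*4.679256] = 11.562707
  V(1,1) = exp(-r*dt) * [p*4.679256 + (1-p)*0.172083] = 2.389643
  V(0,0) = exp(-r*dt) * [p*11.562707 + (1-p)*2.389643] = 6.886604


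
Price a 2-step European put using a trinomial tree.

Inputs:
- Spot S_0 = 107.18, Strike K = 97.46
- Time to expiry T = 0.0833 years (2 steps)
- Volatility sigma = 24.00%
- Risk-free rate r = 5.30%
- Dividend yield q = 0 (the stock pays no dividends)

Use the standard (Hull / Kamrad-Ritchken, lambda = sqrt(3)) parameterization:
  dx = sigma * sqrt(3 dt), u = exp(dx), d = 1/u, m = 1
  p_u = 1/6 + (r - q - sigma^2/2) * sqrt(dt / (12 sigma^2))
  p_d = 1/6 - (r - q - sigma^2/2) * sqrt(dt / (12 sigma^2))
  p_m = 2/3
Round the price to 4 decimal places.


dt = T/N = 0.041650; dx = sigma*sqrt(3*dt) = 0.084836
u = exp(dx) = 1.088538; d = 1/u = 0.918663
p_u = 0.172607, p_m = 0.666667, p_d = 0.160726
Discount per step: exp(-r*dt) = 0.997795
Stock lattice S(k, j) with j the centered position index:
  k=0: S(0,+0) = 107.1800
  k=1: S(1,-1) = 98.4623; S(1,+0) = 107.1800; S(1,+1) = 116.6695
  k=2: S(2,-2) = 90.4537; S(2,-1) = 98.4623; S(2,+0) = 107.1800; S(2,+1) = 116.6695; S(2,+2) = 126.9993
Terminal payoffs V(N, j) = max(K - S_T, 0):
  V(2,-2) = 7.006312; V(2,-1) = 0.000000; V(2,+0) = 0.000000; V(2,+1) = 0.000000; V(2,+2) = 0.000000
Backward induction: V(k, j) = exp(-r*dt) * [p_u * V(k+1, j+1) + p_m * V(k+1, j) + p_d * V(k+1, j-1)]
  V(1,-1) = exp(-r*dt) * [p_u*0.000000 + p_m*0.000000 + p_d*7.006312] = 1.123615
  V(1,+0) = exp(-r*dt) * [p_u*0.000000 + p_m*0.000000 + p_d*0.000000] = 0.000000
  V(1,+1) = exp(-r*dt) * [p_u*0.000000 + p_m*0.000000 + p_d*0.000000] = 0.000000
  V(0,+0) = exp(-r*dt) * [p_u*0.000000 + p_m*0.000000 + p_d*1.123615] = 0.180196

Answer: Price = V(0,0) = 0.1802


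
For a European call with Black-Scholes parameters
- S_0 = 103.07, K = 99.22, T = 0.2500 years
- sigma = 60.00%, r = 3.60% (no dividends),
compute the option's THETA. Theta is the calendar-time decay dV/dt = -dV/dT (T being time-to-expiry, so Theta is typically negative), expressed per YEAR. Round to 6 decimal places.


d1 = 0.3068958739; d2 = 0.0068958739
phi(d1) = 0.3805905811; exp(-qT) = 1.0000000000; exp(-rT) = 0.9910403788
Theta = -S*exp(-qT)*phi(d1)*sigma/(2*sqrt(T)) - r*K*exp(-rT)*N(d2) + q*S*exp(-qT)*N(d1)
N(d1) = 0.6205386851; N(d2) = 0.5027510339; sqrt(T) = 0.5000000000
Term 1 = -103.0700 * 1.0000000000 * 0.3805905811 * 0.6000 / (2 * 0.5000000000) = -23.5364827164
Term 2 = -0.0360 * 99.2200 * 0.9910403788 * 0.5027510339 = -1.7796969065
Term 3 = 0 (no dividend yield, q = 0)
Theta = -23.5364827164 + (-1.7796969065) + (0.0000000000) = -25.316180

Answer: Theta = -25.316180


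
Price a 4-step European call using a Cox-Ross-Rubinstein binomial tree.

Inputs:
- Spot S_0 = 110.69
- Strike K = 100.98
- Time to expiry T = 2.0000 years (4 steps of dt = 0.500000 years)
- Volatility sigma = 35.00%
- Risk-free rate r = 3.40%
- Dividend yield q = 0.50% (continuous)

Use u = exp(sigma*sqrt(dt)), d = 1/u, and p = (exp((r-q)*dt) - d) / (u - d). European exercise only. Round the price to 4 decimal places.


Answer: Price = V(0,0) = 28.5714

Derivation:
dt = T/N = 0.500000
u = exp(sigma*sqrt(dt)) = 1.280803; d = 1/u = 0.780760
p = (exp((r-q)*dt) - d) / (u - d) = 0.467651
Discount per step: exp(-r*dt) = 0.983144
Stock lattice S(k, i) with i counting down-moves:
  k=0: S(0,0) = 110.6900
  k=1: S(1,0) = 141.7721; S(1,1) = 86.4223
  k=2: S(2,0) = 181.5822; S(2,1) = 110.6900; S(2,2) = 67.4751
  k=3: S(3,0) = 232.5710; S(3,1) = 141.7721; S(3,2) = 86.4223; S(3,3) = 52.6819
  k=4: S(4,0) = 297.8777; S(4,1) = 181.5822; S(4,2) = 110.6900; S(4,3) = 67.4751; S(4,4) = 41.1319
Terminal payoffs V(N, i) = max(S_T - K, 0):
  V(4,0) = 196.897699; V(4,1) = 80.602164; V(4,2) = 9.710000; V(4,3) = 0.000000; V(4,4) = 0.000000
Backward induction: V(k, i) = exp(-r*dt) * [p * V(k+1, i) + (1-p) * V(k+1, i+1)].
  V(3,0) = exp(-r*dt) * [p*196.897699 + (1-p)*80.602164] = 132.712465
  V(3,1) = exp(-r*dt) * [p*80.602164 + (1-p)*9.710000] = 42.140268
  V(3,2) = exp(-r*dt) * [p*9.710000 + (1-p)*0.000000] = 4.464347
  V(3,3) = exp(-r*dt) * [p*0.000000 + (1-p)*0.000000] = 0.000000
  V(2,0) = exp(-r*dt) * [p*132.712465 + (1-p)*42.140268] = 83.072129
  V(2,1) = exp(-r*dt) * [p*42.140268 + (1-p)*4.464347] = 21.711274
  V(2,2) = exp(-r*dt) * [p*4.464347 + (1-p)*0.000000] = 2.052563
  V(1,0) = exp(-r*dt) * [p*83.072129 + (1-p)*21.711274] = 49.557055
  V(1,1) = exp(-r*dt) * [p*21.711274 + (1-p)*2.052563] = 11.056409
  V(0,0) = exp(-r*dt) * [p*49.557055 + (1-p)*11.056409] = 28.571401


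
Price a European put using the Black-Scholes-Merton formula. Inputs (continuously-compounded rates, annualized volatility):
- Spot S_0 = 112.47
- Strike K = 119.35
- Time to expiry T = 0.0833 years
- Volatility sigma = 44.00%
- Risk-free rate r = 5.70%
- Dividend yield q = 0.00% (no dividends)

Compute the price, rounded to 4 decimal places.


d1 = (ln(S/K) + (r - q + 0.5*sigma^2) * T) / (sigma * sqrt(T)) = -0.36665633
d2 = d1 - sigma * sqrt(T) = -0.49364798
exp(-rT) = 0.99526315; exp(-qT) = 1.00000000
P = K * exp(-rT) * N(-d2) - S_0 * exp(-qT) * N(-d1)
N(-d1) = 0.64306231; N(-d2) = 0.68922260
P = 119.3500 * 0.99526315 * 0.68922260 - 112.4700 * 1.00000000 * 0.64306231 = 9.5439

Answer: Price = 9.5439


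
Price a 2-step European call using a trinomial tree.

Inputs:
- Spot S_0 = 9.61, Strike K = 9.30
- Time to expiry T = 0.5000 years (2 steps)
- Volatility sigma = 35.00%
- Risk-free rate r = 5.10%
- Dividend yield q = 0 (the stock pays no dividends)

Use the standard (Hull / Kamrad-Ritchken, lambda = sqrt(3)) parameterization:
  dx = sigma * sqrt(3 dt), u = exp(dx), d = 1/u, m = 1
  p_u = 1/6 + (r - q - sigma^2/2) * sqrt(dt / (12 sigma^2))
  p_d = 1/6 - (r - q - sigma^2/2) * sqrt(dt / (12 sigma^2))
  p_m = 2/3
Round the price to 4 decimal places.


Answer: Price = V(0,0) = 1.1489

Derivation:
dt = T/N = 0.250000; dx = sigma*sqrt(3*dt) = 0.303109
u = exp(dx) = 1.354062; d = 1/u = 0.738519
p_u = 0.162440, p_m = 0.666667, p_d = 0.170894
Discount per step: exp(-r*dt) = 0.987331
Stock lattice S(k, j) with j the centered position index:
  k=0: S(0,+0) = 9.6100
  k=1: S(1,-1) = 7.0972; S(1,+0) = 9.6100; S(1,+1) = 13.0125
  k=2: S(2,-2) = 5.2414; S(2,-1) = 7.0972; S(2,+0) = 9.6100; S(2,+1) = 13.0125; S(2,+2) = 17.6198
Terminal payoffs V(N, j) = max(S_T - K, 0):
  V(2,-2) = 0.000000; V(2,-1) = 0.000000; V(2,+0) = 0.310000; V(2,+1) = 3.712535; V(2,+2) = 8.319778
Backward induction: V(k, j) = exp(-r*dt) * [p_u * V(k+1, j+1) + p_m * V(k+1, j) + p_d * V(k+1, j-1)]
  V(1,-1) = exp(-r*dt) * [p_u*0.310000 + p_m*0.000000 + p_d*0.000000] = 0.049718
  V(1,+0) = exp(-r*dt) * [p_u*3.712535 + p_m*0.310000 + p_d*0.000000] = 0.799471
  V(1,+1) = exp(-r*dt) * [p_u*8.319778 + p_m*3.712535 + p_d*0.310000] = 3.830313
  V(0,+0) = exp(-r*dt) * [p_u*3.830313 + p_m*0.799471 + p_d*0.049718] = 1.148929


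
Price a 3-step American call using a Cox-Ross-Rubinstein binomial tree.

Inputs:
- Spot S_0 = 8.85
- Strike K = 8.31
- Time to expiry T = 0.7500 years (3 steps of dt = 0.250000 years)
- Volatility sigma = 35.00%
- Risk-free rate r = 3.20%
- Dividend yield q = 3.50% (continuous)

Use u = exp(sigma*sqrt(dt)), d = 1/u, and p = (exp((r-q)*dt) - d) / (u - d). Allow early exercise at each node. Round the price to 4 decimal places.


Answer: Price = V(0,0) = 1.3536

Derivation:
dt = T/N = 0.250000
u = exp(sigma*sqrt(dt)) = 1.191246; d = 1/u = 0.839457
p = (exp((r-q)*dt) - d) / (u - d) = 0.454230
Discount per step: exp(-r*dt) = 0.992032
Stock lattice S(k, i) with i counting down-moves:
  k=0: S(0,0) = 8.8500
  k=1: S(1,0) = 10.5425; S(1,1) = 7.4292
  k=2: S(2,0) = 12.5587; S(2,1) = 8.8500; S(2,2) = 6.2365
  k=3: S(3,0) = 14.9606; S(3,1) = 10.5425; S(3,2) = 7.4292; S(3,3) = 5.2353
Terminal payoffs V(N, i) = max(S_T - K, 0):
  V(3,0) = 6.650561; V(3,1) = 2.232529; V(3,2) = 0.000000; V(3,3) = 0.000000
Backward induction: V(k, i) = exp(-r*dt) * [p * V(k+1, i) + (1-p) * V(k+1, i+1)]; then take max(V_cont, immediate exercise) for American.
  V(2,0) = exp(-r*dt) * [p*6.650561 + (1-p)*2.232529] = 4.205553; exercise = 4.248748; V(2,0) = max -> 4.248748
  V(2,1) = exp(-r*dt) * [p*2.232529 + (1-p)*0.000000] = 1.006002; exercise = 0.540000; V(2,1) = max -> 1.006002
  V(2,2) = exp(-r*dt) * [p*0.000000 + (1-p)*0.000000] = 0.000000; exercise = 0.000000; V(2,2) = max -> 0.000000
  V(1,0) = exp(-r*dt) * [p*4.248748 + (1-p)*1.006002] = 2.459202; exercise = 2.232529; V(1,0) = max -> 2.459202
  V(1,1) = exp(-r*dt) * [p*1.006002 + (1-p)*0.000000] = 0.453315; exercise = 0.000000; V(1,1) = max -> 0.453315
  V(0,0) = exp(-r*dt) * [p*2.459202 + (1-p)*0.453315] = 1.353578; exercise = 0.540000; V(0,0) = max -> 1.353578


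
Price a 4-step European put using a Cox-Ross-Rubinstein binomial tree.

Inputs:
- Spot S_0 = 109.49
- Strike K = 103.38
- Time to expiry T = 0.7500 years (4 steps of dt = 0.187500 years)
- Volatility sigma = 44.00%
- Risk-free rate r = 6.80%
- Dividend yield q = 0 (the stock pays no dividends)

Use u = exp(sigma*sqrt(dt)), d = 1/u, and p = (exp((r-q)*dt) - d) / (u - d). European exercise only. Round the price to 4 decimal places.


Answer: Price = V(0,0) = 10.6391

Derivation:
dt = T/N = 0.187500
u = exp(sigma*sqrt(dt)) = 1.209885; d = 1/u = 0.826525
p = (exp((r-q)*dt) - d) / (u - d) = 0.485984
Discount per step: exp(-r*dt) = 0.987331
Stock lattice S(k, i) with i counting down-moves:
  k=0: S(0,0) = 109.4900
  k=1: S(1,0) = 132.4703; S(1,1) = 90.4962
  k=2: S(2,0) = 160.2739; S(2,1) = 109.4900; S(2,2) = 74.7973
  k=3: S(3,0) = 193.9131; S(3,1) = 132.4703; S(3,2) = 90.4962; S(3,3) = 61.8218
  k=4: S(4,0) = 234.6126; S(4,1) = 160.2739; S(4,2) = 109.4900; S(4,3) = 74.7973; S(4,4) = 51.0973
Terminal payoffs V(N, i) = max(K - S_T, 0):
  V(4,0) = 0.000000; V(4,1) = 0.000000; V(4,2) = 0.000000; V(4,3) = 28.582681; V(4,4) = 52.282741
Backward induction: V(k, i) = exp(-r*dt) * [p * V(k+1, i) + (1-p) * V(k+1, i+1)].
  V(3,0) = exp(-r*dt) * [p*0.000000 + (1-p)*0.000000] = 0.000000
  V(3,1) = exp(-r*dt) * [p*0.000000 + (1-p)*0.000000] = 0.000000
  V(3,2) = exp(-r*dt) * [p*0.000000 + (1-p)*28.582681] = 14.505834
  V(3,3) = exp(-r*dt) * [p*28.582681 + (1-p)*52.282741] = 40.248447
  V(2,0) = exp(-r*dt) * [p*0.000000 + (1-p)*0.000000] = 0.000000
  V(2,1) = exp(-r*dt) * [p*0.000000 + (1-p)*14.505834] = 7.361773
  V(2,2) = exp(-r*dt) * [p*14.505834 + (1-p)*40.248447] = 27.386546
  V(1,0) = exp(-r*dt) * [p*0.000000 + (1-p)*7.361773] = 3.736132
  V(1,1) = exp(-r*dt) * [p*7.361773 + (1-p)*27.386546] = 17.431165
  V(0,0) = exp(-r*dt) * [p*3.736132 + (1-p)*17.431165] = 10.639087


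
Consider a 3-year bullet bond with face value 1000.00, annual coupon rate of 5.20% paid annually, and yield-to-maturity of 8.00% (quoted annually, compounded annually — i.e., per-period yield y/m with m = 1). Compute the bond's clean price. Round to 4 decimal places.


Coupon per period c = face * coupon_rate / m = 52.000000
Periods per year m = 1; per-period yield y/m = 0.080000
Number of cashflows N = 3
Cashflows (t years, CF_t, discount factor 1/(1+y/m)^(m*t), PV):
  t = 1.0000: CF_t = 52.000000, DF = 0.925926, PV = 48.148148
  t = 2.0000: CF_t = 52.000000, DF = 0.857339, PV = 44.581619
  t = 3.0000: CF_t = 1052.000000, DF = 0.793832, PV = 835.111518
Price P = sum_t PV_t = 927.841284

Answer: Price = 927.8413


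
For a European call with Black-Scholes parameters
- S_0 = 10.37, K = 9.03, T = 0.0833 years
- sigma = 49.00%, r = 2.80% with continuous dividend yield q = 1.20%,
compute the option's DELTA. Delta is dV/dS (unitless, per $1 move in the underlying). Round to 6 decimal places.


Answer: Delta = 0.854235

Derivation:
d1 = 1.0585132883; d2 = 0.9170907653
phi(d1) = 0.2278281360; exp(-qT) = 0.9990008994; exp(-rT) = 0.9976703179
N(d1) = 0.8550892521
Delta = exp(-qT) * N(d1) = 0.9990008994 * 0.8550892521 = 0.854235


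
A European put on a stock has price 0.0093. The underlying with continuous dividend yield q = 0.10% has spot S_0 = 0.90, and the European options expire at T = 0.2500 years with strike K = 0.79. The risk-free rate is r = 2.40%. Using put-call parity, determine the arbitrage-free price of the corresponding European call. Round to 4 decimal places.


Put-call parity: C - P = S_0 * exp(-qT) - K * exp(-rT).
S_0 * exp(-qT) = 0.9000 * 0.99975003 = 0.89977503
K * exp(-rT) = 0.7900 * 0.99401796 = 0.78527419
C = P + S*exp(-qT) - K*exp(-rT)
C = 0.0093 + 0.89977503 - 0.78527419 = 0.1238

Answer: Call price = 0.1238


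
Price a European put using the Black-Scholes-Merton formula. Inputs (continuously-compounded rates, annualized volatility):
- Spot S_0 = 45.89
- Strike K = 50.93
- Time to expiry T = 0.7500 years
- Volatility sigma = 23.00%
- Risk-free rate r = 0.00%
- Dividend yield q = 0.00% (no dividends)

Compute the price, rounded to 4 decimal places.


Answer: Price = 6.8721

Derivation:
d1 = (ln(S/K) + (r - q + 0.5*sigma^2) * T) / (sigma * sqrt(T)) = -0.42356129
d2 = d1 - sigma * sqrt(T) = -0.62274713
exp(-rT) = 1.00000000; exp(-qT) = 1.00000000
P = K * exp(-rT) * N(-d2) - S_0 * exp(-qT) * N(-d1)
N(-d1) = 0.66405710; N(-d2) = 0.73327465
P = 50.9300 * 1.00000000 * 0.73327465 - 45.8900 * 1.00000000 * 0.66405710 = 6.8721


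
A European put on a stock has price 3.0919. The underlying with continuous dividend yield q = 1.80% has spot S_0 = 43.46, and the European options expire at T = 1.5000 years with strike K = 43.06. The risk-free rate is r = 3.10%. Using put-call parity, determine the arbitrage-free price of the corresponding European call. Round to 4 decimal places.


Put-call parity: C - P = S_0 * exp(-qT) - K * exp(-rT).
S_0 * exp(-qT) = 43.4600 * 0.97336124 = 42.30227956
K * exp(-rT) = 43.0600 * 0.95456456 = 41.10354998
C = P + S*exp(-qT) - K*exp(-rT)
C = 3.0919 + 42.30227956 - 41.10354998 = 4.2906

Answer: Call price = 4.2906


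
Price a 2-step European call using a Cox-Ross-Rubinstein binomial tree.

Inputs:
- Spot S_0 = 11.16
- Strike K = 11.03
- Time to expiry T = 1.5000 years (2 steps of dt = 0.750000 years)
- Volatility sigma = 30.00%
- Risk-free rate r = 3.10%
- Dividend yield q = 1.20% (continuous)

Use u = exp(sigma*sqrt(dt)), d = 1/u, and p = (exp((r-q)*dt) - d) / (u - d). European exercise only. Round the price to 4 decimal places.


dt = T/N = 0.750000
u = exp(sigma*sqrt(dt)) = 1.296681; d = 1/u = 0.771200
p = (exp((r-q)*dt) - d) / (u - d) = 0.462723
Discount per step: exp(-r*dt) = 0.977018
Stock lattice S(k, i) with i counting down-moves:
  k=0: S(0,0) = 11.1600
  k=1: S(1,0) = 14.4710; S(1,1) = 8.6066
  k=2: S(2,0) = 18.7642; S(2,1) = 11.1600; S(2,2) = 6.6374
Terminal payoffs V(N, i) = max(S_T - K, 0):
  V(2,0) = 7.734208; V(2,1) = 0.130000; V(2,2) = 0.000000
Backward induction: V(k, i) = exp(-r*dt) * [p * V(k+1, i) + (1-p) * V(k+1, i+1)].
  V(1,0) = exp(-r*dt) * [p*7.734208 + (1-p)*0.130000] = 3.564791
  V(1,1) = exp(-r*dt) * [p*0.130000 + (1-p)*0.000000] = 0.058772
  V(0,0) = exp(-r*dt) * [p*3.564791 + (1-p)*0.058772] = 1.642453

Answer: Price = V(0,0) = 1.6425


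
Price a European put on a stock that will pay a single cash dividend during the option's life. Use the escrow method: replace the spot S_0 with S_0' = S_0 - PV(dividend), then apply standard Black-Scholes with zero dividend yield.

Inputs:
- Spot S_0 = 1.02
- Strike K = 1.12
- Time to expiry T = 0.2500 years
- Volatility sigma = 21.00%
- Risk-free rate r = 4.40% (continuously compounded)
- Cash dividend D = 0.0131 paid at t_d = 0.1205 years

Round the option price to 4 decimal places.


Answer: Price = 0.1117

Derivation:
PV(D) = D * exp(-r * t_d) = 0.0131 * 0.99471203 = 0.01303073
S_0' = S_0 - PV(D) = 1.0200 - 0.01303073 = 1.00696927
d1 = (ln(S_0'/K) + (r + sigma^2/2)*T) / (sigma*sqrt(T)) = -0.85591511
d2 = d1 - sigma*sqrt(T) = -0.96091511
exp(-rT) = 0.98906028
N(-d1) = 0.80397763; N(-d2) = 0.83170257
P = K * exp(-rT) * N(-d2) - S_0' * N(-d1) = 1.1200 * 0.98906028 * 0.83170257 - 1.00696927 * 0.80397763 = 0.1117


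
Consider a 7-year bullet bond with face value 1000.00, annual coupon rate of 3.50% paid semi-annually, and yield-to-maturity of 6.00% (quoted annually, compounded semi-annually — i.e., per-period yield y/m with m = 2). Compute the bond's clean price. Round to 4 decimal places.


Answer: Price = 858.7991

Derivation:
Coupon per period c = face * coupon_rate / m = 17.500000
Periods per year m = 2; per-period yield y/m = 0.030000
Number of cashflows N = 14
Cashflows (t years, CF_t, discount factor 1/(1+y/m)^(m*t), PV):
  t = 0.5000: CF_t = 17.500000, DF = 0.970874, PV = 16.990291
  t = 1.0000: CF_t = 17.500000, DF = 0.942596, PV = 16.495428
  t = 1.5000: CF_t = 17.500000, DF = 0.915142, PV = 16.014979
  t = 2.0000: CF_t = 17.500000, DF = 0.888487, PV = 15.548523
  t = 2.5000: CF_t = 17.500000, DF = 0.862609, PV = 15.095654
  t = 3.0000: CF_t = 17.500000, DF = 0.837484, PV = 14.655974
  t = 3.5000: CF_t = 17.500000, DF = 0.813092, PV = 14.229101
  t = 4.0000: CF_t = 17.500000, DF = 0.789409, PV = 13.814662
  t = 4.5000: CF_t = 17.500000, DF = 0.766417, PV = 13.412293
  t = 5.0000: CF_t = 17.500000, DF = 0.744094, PV = 13.021644
  t = 5.5000: CF_t = 17.500000, DF = 0.722421, PV = 12.642372
  t = 6.0000: CF_t = 17.500000, DF = 0.701380, PV = 12.274148
  t = 6.5000: CF_t = 17.500000, DF = 0.680951, PV = 11.916648
  t = 7.0000: CF_t = 1017.500000, DF = 0.661118, PV = 672.687367
Price P = sum_t PV_t = 858.799086


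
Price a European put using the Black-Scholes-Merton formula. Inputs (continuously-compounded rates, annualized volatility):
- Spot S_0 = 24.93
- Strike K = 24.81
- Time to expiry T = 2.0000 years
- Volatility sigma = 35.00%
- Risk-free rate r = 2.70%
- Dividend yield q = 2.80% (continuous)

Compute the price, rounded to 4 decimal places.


d1 = (ln(S/K) + (r - q + 0.5*sigma^2) * T) / (sigma * sqrt(T)) = 0.25319494
d2 = d1 - sigma * sqrt(T) = -0.24177981
exp(-rT) = 0.94743211; exp(-qT) = 0.94553914
P = K * exp(-rT) * N(-d2) - S_0 * exp(-qT) * N(-d1)
N(-d1) = 0.40005879; N(-d2) = 0.59552461
P = 24.8100 * 0.94743211 * 0.59552461 - 24.9300 * 0.94553914 * 0.40005879 = 4.5680

Answer: Price = 4.5680


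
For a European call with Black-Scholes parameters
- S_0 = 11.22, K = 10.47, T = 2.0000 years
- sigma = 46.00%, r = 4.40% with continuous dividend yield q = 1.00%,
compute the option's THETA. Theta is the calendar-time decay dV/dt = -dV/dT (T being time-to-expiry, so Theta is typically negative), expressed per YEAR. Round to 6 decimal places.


d1 = 0.5361466159; d2 = -0.1143916228
phi(d1) = 0.3455336899; exp(-qT) = 0.9801986733; exp(-rT) = 0.9157608767
Theta = -S*exp(-qT)*phi(d1)*sigma/(2*sqrt(T)) - r*K*exp(-rT)*N(d2) + q*S*exp(-qT)*N(d1)
N(d1) = 0.7040713875; N(d2) = 0.4544636772; sqrt(T) = 1.4142135624
Term 1 = -11.2200 * 0.9801986733 * 0.3455336899 * 0.4600 / (2 * 1.4142135624) = -0.6180309201
Term 2 = -0.0440 * 10.4700 * 0.9157608767 * 0.4544636772 = -0.1917258279
Term 3 = 0.0100 * 11.2200 * 0.9801986733 * 0.7040713875 = 0.0774325680
Theta = -0.6180309201 + (-0.1917258279) + (0.0774325680) = -0.732324

Answer: Theta = -0.732324


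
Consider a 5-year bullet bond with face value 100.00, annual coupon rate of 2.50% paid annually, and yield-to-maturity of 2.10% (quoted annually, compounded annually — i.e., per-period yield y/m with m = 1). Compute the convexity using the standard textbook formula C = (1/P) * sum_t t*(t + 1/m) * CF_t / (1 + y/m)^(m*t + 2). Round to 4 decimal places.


Coupon per period c = face * coupon_rate / m = 2.500000
Periods per year m = 1; per-period yield y/m = 0.021000
Number of cashflows N = 5
Cashflows (t years, CF_t, discount factor 1/(1+y/m)^(m*t), PV):
  t = 1.0000: CF_t = 2.500000, DF = 0.979432, PV = 2.448580
  t = 2.0000: CF_t = 2.500000, DF = 0.959287, PV = 2.398217
  t = 3.0000: CF_t = 2.500000, DF = 0.939556, PV = 2.348891
  t = 4.0000: CF_t = 2.500000, DF = 0.920231, PV = 2.300578
  t = 5.0000: CF_t = 102.500000, DF = 0.901304, PV = 92.383658
Price P = sum_t PV_t = 101.879924
Convexity numerator sum_t t*(t + 1/m) * CF_t / (1+y/m)^(m*t + 2):
  t = 1.0000: term = 4.697781
  t = 2.0000: term = 13.803470
  t = 3.0000: term = 27.039119
  t = 4.0000: term = 44.138295
  t = 5.0000: term = 2658.673002
Convexity = (1/P) * sum = 2748.351668 / 101.879924 = 26.976381

Answer: Convexity = 26.9764


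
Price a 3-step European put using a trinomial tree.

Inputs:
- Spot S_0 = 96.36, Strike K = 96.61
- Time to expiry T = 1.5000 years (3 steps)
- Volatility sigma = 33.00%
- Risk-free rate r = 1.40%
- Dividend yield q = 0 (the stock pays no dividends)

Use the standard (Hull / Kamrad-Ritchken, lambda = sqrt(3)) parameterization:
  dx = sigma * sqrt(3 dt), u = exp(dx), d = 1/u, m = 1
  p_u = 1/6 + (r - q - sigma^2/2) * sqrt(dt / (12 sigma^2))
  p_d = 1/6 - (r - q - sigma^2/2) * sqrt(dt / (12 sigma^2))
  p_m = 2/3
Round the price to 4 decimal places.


dt = T/N = 0.500000; dx = sigma*sqrt(3*dt) = 0.404166
u = exp(dx) = 1.498052; d = 1/u = 0.667533
p_u = 0.141646, p_m = 0.666667, p_d = 0.191687
Discount per step: exp(-r*dt) = 0.993024
Stock lattice S(k, j) with j the centered position index:
  k=0: S(0,+0) = 96.3600
  k=1: S(1,-1) = 64.3235; S(1,+0) = 96.3600; S(1,+1) = 144.3523
  k=2: S(2,-2) = 42.9381; S(2,-1) = 64.3235; S(2,+0) = 96.3600; S(2,+1) = 144.3523; S(2,+2) = 216.2473
  k=3: S(3,-3) = 28.6626; S(3,-2) = 42.9381; S(3,-1) = 64.3235; S(3,+0) = 96.3600; S(3,+1) = 144.3523; S(3,+2) = 216.2473; S(3,+3) = 323.9498
Terminal payoffs V(N, j) = max(K - S_T, 0):
  V(3,-3) = 67.947382; V(3,-2) = 53.671899; V(3,-1) = 32.286479; V(3,+0) = 0.250000; V(3,+1) = 0.000000; V(3,+2) = 0.000000; V(3,+3) = 0.000000
Backward induction: V(k, j) = exp(-r*dt) * [p_u * V(k+1, j+1) + p_m * V(k+1, j) + p_d * V(k+1, j-1)]
  V(2,-2) = exp(-r*dt) * [p_u*32.286479 + p_m*53.671899 + p_d*67.947382] = 53.006820
  V(2,-1) = exp(-r*dt) * [p_u*0.250000 + p_m*32.286479 + p_d*53.671899] = 31.625797
  V(2,+0) = exp(-r*dt) * [p_u*0.000000 + p_m*0.250000 + p_d*32.286479] = 6.311242
  V(2,+1) = exp(-r*dt) * [p_u*0.000000 + p_m*0.000000 + p_d*0.250000] = 0.047588
  V(2,+2) = exp(-r*dt) * [p_u*0.000000 + p_m*0.000000 + p_d*0.000000] = 0.000000
  V(1,-1) = exp(-r*dt) * [p_u*6.311242 + p_m*31.625797 + p_d*53.006820] = 31.914379
  V(1,+0) = exp(-r*dt) * [p_u*0.047588 + p_m*6.311242 + p_d*31.625797] = 10.204816
  V(1,+1) = exp(-r*dt) * [p_u*0.000000 + p_m*0.047588 + p_d*6.311242] = 1.232850
  V(0,+0) = exp(-r*dt) * [p_u*1.232850 + p_m*10.204816 + p_d*31.914379] = 13.004073

Answer: Price = V(0,0) = 13.0041
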